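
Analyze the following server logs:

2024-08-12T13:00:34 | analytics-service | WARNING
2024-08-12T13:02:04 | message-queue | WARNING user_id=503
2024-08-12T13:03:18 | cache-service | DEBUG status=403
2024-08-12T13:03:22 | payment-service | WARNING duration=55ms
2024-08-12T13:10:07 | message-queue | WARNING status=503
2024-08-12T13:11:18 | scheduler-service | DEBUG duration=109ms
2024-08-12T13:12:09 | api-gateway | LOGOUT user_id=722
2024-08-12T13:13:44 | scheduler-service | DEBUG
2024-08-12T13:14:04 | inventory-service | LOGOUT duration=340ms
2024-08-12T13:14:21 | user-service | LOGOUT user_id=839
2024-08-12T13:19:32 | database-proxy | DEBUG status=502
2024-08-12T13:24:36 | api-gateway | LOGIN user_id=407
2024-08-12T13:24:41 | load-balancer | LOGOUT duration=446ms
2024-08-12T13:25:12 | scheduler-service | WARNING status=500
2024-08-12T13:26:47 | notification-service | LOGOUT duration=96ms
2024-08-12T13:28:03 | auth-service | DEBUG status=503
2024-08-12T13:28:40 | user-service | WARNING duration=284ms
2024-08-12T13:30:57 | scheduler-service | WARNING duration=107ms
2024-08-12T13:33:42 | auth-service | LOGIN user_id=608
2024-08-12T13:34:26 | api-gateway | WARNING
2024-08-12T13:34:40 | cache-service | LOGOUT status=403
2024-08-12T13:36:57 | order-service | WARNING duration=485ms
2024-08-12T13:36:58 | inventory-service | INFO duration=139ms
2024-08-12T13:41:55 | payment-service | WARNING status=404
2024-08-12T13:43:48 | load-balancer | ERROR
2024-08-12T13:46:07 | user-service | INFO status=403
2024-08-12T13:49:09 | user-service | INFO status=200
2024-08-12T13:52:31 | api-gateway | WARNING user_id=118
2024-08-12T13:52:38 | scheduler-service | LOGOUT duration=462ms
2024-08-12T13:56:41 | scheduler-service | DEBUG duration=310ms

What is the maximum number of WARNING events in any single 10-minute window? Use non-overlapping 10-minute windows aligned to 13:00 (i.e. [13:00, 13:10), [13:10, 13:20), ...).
3

To find the burst window:

1. Divide the log period into non-overlapping 10-minute windows starting at 13:00
2. Count WARNING events in each window
3. Find the window with maximum count
4. Maximum events in a window: 3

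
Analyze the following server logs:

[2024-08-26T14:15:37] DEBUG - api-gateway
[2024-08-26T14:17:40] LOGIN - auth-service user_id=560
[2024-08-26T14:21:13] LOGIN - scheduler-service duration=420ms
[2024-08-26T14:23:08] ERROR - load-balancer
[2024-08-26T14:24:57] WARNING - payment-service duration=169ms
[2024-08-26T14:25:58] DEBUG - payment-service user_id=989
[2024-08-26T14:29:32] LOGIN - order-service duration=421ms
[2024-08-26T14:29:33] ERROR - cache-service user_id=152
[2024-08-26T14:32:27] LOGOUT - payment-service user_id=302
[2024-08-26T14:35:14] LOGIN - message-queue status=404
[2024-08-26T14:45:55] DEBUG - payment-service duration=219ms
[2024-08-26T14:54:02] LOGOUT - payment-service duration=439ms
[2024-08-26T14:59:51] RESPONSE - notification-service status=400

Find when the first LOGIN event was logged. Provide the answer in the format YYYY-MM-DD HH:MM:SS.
2024-08-26 14:17:40

To find the first event:

1. Filter for all LOGIN events
2. Sort by timestamp
3. Select the first one
4. Timestamp: 2024-08-26 14:17:40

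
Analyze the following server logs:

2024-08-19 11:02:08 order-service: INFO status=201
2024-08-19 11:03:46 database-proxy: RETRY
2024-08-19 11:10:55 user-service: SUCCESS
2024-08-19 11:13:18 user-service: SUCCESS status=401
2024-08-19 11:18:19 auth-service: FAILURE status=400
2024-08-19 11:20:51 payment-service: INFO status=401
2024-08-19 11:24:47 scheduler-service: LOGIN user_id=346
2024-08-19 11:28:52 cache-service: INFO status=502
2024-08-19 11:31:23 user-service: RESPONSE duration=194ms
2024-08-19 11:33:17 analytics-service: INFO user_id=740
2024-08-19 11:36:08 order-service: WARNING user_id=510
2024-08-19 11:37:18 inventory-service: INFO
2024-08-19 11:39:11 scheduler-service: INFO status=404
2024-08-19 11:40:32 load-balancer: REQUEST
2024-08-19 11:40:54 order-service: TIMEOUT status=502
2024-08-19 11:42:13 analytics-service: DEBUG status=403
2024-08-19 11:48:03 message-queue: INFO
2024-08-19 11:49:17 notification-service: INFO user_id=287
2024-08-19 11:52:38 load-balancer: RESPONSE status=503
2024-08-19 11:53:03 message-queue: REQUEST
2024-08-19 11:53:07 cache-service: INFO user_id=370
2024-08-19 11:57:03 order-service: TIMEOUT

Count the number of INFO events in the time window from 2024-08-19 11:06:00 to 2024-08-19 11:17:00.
0

To count events in the time window:

1. Window boundaries: 2024-08-19 11:06:00 to 2024-08-19 11:17:00
2. Filter for INFO events within this window
3. Count matching events: 0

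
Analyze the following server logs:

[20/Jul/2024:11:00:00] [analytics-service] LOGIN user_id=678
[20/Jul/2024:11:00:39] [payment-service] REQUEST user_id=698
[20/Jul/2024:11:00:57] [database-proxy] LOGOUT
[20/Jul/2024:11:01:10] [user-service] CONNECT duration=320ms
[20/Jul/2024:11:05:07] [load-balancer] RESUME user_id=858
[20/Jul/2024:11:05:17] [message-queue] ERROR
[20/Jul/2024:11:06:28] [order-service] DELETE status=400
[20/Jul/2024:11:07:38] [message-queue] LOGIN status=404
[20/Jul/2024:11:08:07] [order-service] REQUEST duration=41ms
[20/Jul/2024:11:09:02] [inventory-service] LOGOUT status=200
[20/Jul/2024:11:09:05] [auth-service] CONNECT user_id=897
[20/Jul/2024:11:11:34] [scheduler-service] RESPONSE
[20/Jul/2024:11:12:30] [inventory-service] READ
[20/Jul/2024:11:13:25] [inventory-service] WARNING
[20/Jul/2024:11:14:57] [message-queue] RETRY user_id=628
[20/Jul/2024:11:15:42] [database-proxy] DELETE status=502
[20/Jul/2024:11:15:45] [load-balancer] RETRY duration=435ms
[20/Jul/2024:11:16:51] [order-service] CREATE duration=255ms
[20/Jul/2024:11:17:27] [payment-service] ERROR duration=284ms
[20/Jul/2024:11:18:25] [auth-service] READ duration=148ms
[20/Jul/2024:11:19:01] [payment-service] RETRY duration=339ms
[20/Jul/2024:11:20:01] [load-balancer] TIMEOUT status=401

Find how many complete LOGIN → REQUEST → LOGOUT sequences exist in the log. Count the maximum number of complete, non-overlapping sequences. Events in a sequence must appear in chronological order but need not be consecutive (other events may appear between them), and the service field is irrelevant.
2

To count sequences:

1. Look for pattern: LOGIN → REQUEST → LOGOUT
2. Greedily scan the log in chronological order, matching each sequence element in turn (ignoring service)
3. Each time the full pattern completes, increment the count and restart matching from the next event
4. Complete non-overlapping sequences found: 2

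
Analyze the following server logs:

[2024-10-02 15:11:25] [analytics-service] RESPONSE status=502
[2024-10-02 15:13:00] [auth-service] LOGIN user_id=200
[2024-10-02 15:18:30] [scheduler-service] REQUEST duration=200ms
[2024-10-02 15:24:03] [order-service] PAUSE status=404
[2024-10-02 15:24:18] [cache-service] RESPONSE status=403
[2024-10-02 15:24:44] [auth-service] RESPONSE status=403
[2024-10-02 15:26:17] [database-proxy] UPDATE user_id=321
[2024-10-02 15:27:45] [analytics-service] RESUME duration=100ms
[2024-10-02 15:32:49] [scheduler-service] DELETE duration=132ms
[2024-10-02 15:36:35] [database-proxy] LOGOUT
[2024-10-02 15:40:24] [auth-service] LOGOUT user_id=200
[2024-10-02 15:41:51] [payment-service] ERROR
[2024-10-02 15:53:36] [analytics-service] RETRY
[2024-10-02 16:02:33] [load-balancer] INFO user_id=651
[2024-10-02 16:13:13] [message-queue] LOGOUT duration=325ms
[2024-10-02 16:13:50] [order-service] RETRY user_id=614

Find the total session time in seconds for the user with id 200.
1644

To calculate session duration:

1. Find LOGIN event for user_id=200: 2024-10-02 15:13:00
2. Find LOGOUT event for user_id=200: 2024-10-02 15:40:24
3. Session duration: 2024-10-02 15:40:24 - 2024-10-02 15:13:00 = 1644 seconds (27 minutes)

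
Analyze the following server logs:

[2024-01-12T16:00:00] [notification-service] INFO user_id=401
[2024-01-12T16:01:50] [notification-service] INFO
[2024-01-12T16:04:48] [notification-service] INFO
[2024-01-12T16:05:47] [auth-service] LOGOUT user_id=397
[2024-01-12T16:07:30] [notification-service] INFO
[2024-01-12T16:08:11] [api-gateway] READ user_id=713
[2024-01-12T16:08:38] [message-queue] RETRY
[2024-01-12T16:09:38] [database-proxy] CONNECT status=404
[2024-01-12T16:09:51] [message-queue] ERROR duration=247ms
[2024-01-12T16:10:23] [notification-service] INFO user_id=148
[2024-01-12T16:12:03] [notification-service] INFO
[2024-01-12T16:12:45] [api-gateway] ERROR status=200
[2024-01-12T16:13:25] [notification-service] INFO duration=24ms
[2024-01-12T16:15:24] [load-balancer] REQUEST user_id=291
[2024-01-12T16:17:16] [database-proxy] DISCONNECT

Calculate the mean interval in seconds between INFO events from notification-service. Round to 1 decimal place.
134.2

To calculate average interval:

1. Find all INFO events for notification-service in order
2. Calculate time gaps between consecutive events
3. Compute mean of gaps: 805 / 6 = 134.2 seconds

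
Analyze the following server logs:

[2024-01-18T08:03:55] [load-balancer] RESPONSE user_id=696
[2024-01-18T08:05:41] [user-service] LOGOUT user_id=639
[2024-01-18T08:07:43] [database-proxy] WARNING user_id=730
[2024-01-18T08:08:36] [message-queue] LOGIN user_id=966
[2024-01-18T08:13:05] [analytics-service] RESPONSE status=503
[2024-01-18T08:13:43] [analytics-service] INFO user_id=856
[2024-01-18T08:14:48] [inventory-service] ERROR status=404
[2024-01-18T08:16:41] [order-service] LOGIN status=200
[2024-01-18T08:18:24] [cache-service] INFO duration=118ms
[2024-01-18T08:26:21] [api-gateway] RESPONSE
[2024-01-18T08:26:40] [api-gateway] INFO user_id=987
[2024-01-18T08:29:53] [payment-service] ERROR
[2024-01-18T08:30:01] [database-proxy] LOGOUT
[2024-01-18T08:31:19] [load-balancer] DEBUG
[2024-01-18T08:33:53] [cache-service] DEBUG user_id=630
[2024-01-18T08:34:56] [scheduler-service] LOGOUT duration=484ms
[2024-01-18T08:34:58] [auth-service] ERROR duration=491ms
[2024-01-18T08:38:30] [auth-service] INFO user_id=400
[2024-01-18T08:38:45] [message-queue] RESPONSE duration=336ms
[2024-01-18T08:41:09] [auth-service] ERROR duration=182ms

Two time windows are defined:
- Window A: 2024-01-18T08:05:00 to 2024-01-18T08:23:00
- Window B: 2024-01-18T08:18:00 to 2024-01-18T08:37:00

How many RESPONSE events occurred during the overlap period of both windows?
0

To find overlap events:

1. Window A: 2024-01-18T08:05:00 to 2024-01-18T08:23:00
2. Window B: 2024-01-18T08:18:00 to 2024-01-18T08:37:00
3. Overlap period: 2024-01-18T08:18:00 to 2024-01-18T08:23:00
4. Count RESPONSE events in overlap: 0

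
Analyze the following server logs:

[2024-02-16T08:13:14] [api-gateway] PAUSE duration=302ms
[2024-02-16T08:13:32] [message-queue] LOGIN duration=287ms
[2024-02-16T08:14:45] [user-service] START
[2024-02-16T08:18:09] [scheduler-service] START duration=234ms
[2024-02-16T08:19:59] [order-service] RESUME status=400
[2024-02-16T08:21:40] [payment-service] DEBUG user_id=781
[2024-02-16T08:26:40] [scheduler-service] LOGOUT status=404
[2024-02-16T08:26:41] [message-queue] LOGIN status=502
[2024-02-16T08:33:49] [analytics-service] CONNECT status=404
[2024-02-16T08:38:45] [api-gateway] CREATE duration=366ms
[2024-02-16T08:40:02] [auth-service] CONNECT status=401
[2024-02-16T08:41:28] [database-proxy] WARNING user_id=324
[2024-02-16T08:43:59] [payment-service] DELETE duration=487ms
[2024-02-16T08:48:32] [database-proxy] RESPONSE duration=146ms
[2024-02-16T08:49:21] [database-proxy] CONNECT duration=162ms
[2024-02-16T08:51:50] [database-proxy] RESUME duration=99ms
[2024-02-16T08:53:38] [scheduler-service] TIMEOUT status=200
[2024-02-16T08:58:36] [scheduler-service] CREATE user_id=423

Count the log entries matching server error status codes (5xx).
1

To find matching entries:

1. Pattern to match: server error status codes (5xx)
2. Scan each log entry for the pattern
3. Count matches: 1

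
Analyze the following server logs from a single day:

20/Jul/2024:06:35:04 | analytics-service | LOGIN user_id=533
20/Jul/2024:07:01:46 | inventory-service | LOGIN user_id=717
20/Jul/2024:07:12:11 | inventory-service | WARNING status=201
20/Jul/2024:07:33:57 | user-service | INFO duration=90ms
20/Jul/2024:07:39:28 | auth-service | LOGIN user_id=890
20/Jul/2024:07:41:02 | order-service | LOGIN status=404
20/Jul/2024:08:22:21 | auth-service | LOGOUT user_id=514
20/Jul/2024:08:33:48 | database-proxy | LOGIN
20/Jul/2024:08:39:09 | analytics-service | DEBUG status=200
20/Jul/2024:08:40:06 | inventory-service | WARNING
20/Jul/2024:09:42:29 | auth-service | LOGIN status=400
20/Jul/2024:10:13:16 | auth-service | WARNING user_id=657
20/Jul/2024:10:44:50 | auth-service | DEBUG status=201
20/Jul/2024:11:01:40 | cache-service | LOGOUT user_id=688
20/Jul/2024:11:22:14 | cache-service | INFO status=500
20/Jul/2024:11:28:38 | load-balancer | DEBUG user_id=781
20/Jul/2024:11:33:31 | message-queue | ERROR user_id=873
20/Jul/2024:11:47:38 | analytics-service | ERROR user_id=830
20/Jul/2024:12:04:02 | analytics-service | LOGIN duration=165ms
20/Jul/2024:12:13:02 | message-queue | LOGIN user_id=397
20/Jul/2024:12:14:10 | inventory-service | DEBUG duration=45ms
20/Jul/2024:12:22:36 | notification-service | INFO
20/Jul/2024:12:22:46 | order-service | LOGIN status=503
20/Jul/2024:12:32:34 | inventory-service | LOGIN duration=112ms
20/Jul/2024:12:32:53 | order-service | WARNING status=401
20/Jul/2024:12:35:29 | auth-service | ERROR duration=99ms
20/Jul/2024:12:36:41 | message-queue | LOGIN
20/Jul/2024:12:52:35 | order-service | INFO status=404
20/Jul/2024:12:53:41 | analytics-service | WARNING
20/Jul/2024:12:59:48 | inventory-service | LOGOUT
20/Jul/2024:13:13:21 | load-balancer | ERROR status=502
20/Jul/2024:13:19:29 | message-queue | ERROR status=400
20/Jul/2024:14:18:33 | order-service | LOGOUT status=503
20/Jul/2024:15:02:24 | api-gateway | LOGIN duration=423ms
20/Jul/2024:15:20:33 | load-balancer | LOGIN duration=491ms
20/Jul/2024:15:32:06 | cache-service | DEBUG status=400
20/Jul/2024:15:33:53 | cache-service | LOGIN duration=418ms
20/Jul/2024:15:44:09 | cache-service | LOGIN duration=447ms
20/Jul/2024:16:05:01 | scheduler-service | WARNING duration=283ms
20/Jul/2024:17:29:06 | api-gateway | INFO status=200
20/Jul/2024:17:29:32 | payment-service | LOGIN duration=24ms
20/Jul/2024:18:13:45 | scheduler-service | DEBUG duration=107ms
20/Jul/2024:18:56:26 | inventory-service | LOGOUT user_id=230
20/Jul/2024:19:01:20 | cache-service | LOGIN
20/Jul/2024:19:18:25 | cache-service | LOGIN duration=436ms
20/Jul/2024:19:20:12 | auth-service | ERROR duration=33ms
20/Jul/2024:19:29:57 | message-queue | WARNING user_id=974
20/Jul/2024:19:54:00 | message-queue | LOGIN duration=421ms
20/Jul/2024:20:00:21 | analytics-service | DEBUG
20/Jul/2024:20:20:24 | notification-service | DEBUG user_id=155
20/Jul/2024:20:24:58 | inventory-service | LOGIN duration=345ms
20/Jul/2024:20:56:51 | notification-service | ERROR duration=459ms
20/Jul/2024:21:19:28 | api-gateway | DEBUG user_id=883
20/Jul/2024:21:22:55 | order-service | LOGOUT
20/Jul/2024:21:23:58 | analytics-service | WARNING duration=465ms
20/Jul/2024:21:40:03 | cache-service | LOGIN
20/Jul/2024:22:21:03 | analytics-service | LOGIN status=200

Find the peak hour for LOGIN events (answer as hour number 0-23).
12

To find the peak hour:

1. Group all LOGIN events by hour
2. Count events in each hour
3. Find hour with maximum count
4. Peak hour: 12 (with 5 events)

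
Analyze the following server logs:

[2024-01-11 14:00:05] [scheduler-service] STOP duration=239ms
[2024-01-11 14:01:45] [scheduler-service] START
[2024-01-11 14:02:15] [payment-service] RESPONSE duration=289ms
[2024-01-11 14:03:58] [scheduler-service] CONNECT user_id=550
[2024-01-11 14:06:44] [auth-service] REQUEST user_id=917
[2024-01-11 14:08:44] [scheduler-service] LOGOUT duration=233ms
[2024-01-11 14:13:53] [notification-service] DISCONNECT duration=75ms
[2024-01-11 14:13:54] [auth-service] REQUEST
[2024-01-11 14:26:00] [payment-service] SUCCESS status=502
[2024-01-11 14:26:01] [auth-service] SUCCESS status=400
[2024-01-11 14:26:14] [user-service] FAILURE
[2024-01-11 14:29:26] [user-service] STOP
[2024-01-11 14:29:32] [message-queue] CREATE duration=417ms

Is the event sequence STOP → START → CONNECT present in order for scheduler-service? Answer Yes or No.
Yes

To verify sequence order:

1. Find all events in sequence STOP → START → CONNECT for scheduler-service
2. Extract their timestamps
3. Check if timestamps are in ascending order
4. Result: Yes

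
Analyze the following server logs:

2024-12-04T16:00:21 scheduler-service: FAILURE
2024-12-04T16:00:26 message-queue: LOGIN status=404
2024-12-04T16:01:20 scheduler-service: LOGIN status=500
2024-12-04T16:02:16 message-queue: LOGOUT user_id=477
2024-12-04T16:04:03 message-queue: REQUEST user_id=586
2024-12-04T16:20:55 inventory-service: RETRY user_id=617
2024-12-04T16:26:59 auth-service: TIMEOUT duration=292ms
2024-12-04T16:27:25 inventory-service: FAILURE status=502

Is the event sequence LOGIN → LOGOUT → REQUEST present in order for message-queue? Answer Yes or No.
Yes

To verify sequence order:

1. Find all events in sequence LOGIN → LOGOUT → REQUEST for message-queue
2. Extract their timestamps
3. Check if timestamps are in ascending order
4. Result: Yes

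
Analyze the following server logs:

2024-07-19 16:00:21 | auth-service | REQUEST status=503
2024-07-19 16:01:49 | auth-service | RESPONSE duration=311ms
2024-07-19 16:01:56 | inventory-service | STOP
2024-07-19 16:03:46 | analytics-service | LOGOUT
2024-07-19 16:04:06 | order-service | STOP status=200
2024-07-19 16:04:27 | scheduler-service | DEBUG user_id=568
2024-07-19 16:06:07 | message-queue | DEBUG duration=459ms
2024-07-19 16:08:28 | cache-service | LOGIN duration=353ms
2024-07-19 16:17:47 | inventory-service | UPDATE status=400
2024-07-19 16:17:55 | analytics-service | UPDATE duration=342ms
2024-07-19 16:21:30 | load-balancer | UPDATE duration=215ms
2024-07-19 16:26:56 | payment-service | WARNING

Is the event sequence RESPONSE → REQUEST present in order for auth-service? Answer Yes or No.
No

To verify sequence order:

1. Find all events in sequence RESPONSE → REQUEST for auth-service
2. Extract their timestamps
3. Check if timestamps are in ascending order
4. Result: No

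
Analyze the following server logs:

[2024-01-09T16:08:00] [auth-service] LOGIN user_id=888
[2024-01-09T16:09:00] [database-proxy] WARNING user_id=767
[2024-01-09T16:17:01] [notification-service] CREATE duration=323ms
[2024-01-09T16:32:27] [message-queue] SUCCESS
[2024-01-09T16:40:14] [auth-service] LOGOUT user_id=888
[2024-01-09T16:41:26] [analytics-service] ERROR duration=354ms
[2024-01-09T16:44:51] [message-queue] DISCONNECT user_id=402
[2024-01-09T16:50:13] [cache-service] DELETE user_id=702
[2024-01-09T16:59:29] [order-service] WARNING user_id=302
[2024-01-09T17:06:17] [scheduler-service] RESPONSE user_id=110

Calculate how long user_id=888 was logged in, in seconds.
1934

To calculate session duration:

1. Find LOGIN event for user_id=888: 2024-01-09T16:08:00
2. Find LOGOUT event for user_id=888: 2024-01-09T16:40:14
3. Session duration: 2024-01-09T16:40:14 - 2024-01-09T16:08:00 = 1934 seconds (32 minutes)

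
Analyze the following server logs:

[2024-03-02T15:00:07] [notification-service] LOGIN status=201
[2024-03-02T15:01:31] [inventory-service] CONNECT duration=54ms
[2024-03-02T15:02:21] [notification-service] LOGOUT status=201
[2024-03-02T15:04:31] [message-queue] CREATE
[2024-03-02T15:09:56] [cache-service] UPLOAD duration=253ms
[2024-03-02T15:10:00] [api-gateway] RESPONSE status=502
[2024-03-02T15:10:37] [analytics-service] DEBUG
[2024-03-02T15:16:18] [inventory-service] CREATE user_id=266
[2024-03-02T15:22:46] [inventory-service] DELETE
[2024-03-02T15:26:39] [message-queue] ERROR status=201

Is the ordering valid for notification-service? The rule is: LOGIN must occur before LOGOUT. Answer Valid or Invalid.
Valid

To validate ordering:

1. Required order: LOGIN → LOGOUT
2. Rule: LOGIN must occur before LOGOUT
3. Check actual order of events for notification-service
4. Result: Valid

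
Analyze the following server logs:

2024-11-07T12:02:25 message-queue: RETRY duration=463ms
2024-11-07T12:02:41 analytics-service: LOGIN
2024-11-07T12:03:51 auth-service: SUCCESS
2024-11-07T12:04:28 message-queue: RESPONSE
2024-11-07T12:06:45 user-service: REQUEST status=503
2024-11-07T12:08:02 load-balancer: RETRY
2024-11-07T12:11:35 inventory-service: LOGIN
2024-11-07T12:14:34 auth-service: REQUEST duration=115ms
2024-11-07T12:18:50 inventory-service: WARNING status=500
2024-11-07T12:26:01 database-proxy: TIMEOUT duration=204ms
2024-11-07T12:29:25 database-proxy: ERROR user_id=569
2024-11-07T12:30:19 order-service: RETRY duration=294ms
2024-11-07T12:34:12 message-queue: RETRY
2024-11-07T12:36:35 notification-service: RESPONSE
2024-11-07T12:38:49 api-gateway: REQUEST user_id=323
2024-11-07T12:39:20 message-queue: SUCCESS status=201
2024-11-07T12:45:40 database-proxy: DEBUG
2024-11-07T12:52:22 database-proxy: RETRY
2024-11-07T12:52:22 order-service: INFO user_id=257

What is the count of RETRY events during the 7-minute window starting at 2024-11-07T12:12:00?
0

To count events in the time window:

1. Window boundaries: 2024-11-07T12:12:00 to 2024-11-07T12:19:00
2. Filter for RETRY events within this window
3. Count matching events: 0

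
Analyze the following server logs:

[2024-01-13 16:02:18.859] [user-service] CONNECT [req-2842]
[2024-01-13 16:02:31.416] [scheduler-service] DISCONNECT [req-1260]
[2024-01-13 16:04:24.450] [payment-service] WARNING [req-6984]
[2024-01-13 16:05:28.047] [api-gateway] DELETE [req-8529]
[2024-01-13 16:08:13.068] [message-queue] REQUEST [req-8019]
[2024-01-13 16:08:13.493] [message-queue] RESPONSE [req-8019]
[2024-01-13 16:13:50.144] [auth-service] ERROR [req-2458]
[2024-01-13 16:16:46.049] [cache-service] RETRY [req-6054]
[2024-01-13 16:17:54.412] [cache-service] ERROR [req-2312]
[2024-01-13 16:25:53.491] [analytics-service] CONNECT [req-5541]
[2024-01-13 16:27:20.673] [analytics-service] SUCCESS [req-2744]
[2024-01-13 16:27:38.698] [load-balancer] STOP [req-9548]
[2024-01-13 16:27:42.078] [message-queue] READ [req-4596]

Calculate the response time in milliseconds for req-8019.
425

To calculate latency:

1. Find REQUEST with id req-8019: 2024-01-13 16:08:13.068
2. Find RESPONSE with id req-8019: 2024-01-13 16:08:13.493
3. Latency: 2024-01-13 16:08:13.493 - 2024-01-13 16:08:13.068 = 425ms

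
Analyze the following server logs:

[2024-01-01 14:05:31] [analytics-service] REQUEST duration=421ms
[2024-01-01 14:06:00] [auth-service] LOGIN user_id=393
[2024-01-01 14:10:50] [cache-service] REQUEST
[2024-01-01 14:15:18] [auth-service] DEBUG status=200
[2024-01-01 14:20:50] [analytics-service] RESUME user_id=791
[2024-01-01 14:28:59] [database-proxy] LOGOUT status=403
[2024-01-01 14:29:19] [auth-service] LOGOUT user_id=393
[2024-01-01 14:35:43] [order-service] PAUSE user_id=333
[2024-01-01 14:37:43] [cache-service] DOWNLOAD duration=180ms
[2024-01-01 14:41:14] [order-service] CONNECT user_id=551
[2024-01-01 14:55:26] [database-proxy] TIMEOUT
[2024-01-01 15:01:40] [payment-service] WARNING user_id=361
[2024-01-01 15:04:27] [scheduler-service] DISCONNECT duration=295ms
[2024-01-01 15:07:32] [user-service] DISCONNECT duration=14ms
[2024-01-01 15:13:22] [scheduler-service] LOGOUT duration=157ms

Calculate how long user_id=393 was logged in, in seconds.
1399

To calculate session duration:

1. Find LOGIN event for user_id=393: 2024-01-01 14:06:00
2. Find LOGOUT event for user_id=393: 2024-01-01 14:29:19
3. Session duration: 2024-01-01 14:29:19 - 2024-01-01 14:06:00 = 1399 seconds (23 minutes)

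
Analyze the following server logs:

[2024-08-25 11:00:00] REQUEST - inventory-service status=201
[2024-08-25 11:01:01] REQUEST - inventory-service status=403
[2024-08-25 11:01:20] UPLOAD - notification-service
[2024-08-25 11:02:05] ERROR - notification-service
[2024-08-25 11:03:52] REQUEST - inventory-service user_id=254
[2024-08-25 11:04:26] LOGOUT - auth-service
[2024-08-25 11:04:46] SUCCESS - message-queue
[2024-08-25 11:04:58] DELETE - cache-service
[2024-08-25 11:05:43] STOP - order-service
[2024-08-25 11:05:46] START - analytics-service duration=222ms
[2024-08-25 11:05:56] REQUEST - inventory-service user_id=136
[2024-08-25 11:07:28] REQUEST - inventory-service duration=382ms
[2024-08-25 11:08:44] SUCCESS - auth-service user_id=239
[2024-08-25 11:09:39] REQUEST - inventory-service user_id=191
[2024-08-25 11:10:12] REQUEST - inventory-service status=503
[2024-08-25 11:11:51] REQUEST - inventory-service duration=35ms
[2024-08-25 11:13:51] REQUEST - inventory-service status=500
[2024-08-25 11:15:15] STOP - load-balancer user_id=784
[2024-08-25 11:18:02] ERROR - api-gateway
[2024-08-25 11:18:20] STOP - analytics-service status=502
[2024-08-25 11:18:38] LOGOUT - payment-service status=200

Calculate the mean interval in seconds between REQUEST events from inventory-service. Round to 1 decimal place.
103.9

To calculate average interval:

1. Find all REQUEST events for inventory-service in order
2. Calculate time gaps between consecutive events
3. Compute mean of gaps: 831 / 8 = 103.9 seconds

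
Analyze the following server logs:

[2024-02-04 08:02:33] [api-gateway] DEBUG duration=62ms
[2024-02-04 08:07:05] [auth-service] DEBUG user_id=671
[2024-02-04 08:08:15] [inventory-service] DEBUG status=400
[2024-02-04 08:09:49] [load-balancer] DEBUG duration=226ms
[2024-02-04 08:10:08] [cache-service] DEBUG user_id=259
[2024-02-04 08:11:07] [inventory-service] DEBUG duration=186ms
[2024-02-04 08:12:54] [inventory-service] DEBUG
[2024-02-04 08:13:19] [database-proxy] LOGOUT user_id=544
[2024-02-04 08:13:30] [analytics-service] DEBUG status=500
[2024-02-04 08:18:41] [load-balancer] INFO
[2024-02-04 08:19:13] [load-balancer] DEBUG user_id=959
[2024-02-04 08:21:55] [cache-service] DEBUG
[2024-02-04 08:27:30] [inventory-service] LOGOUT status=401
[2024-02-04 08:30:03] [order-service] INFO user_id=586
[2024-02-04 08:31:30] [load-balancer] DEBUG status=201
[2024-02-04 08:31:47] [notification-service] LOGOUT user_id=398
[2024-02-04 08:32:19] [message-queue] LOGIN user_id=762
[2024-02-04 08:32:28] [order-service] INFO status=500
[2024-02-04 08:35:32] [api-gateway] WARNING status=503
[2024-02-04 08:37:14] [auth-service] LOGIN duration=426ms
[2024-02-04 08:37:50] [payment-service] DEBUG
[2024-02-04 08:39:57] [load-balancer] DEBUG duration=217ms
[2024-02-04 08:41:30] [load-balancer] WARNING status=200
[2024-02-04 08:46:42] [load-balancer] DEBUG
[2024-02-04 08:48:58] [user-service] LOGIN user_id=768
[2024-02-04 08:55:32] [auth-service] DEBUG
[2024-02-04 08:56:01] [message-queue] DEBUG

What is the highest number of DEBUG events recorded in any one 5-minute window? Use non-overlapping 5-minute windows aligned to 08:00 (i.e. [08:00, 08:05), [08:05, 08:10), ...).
4

To find the burst window:

1. Divide the log period into non-overlapping 5-minute windows starting at 08:00
2. Count DEBUG events in each window
3. Find the window with maximum count
4. Maximum events in a window: 4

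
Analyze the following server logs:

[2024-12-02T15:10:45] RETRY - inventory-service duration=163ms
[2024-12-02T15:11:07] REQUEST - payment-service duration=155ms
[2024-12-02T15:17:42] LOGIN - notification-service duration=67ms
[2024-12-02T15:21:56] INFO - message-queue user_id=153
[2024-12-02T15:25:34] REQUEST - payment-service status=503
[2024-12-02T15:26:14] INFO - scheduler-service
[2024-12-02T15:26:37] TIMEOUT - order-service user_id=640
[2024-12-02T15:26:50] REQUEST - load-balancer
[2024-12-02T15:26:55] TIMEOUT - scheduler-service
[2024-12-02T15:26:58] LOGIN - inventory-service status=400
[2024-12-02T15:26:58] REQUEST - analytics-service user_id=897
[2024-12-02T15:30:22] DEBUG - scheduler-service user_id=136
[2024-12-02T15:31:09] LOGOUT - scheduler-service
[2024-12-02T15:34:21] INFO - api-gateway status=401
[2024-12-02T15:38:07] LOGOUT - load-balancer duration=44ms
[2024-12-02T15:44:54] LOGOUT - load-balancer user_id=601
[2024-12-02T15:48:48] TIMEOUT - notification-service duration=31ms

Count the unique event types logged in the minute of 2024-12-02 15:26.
4

To count unique event types:

1. Filter events in the minute starting at 2024-12-02 15:26
2. Extract event types from matching entries
3. Count unique types: 4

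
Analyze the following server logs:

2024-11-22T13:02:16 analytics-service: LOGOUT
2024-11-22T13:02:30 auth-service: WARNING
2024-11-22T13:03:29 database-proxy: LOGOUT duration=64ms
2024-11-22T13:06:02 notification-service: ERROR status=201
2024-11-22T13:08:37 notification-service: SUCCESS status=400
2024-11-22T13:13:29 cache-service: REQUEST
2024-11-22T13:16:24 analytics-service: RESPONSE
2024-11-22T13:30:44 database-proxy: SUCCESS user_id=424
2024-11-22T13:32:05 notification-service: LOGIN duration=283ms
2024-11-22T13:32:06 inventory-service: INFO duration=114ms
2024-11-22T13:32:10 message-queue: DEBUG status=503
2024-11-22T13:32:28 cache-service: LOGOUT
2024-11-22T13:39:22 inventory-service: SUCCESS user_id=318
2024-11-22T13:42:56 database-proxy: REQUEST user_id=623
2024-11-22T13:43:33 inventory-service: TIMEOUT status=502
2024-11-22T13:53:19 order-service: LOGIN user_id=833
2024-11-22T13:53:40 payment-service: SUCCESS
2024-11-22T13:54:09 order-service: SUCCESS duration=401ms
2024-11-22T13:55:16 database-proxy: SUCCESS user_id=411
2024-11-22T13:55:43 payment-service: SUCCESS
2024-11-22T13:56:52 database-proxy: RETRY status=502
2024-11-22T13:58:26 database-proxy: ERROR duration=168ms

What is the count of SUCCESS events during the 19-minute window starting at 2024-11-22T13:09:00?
0

To count events in the time window:

1. Window boundaries: 2024-11-22T13:09:00 to 2024-11-22T13:28:00
2. Filter for SUCCESS events within this window
3. Count matching events: 0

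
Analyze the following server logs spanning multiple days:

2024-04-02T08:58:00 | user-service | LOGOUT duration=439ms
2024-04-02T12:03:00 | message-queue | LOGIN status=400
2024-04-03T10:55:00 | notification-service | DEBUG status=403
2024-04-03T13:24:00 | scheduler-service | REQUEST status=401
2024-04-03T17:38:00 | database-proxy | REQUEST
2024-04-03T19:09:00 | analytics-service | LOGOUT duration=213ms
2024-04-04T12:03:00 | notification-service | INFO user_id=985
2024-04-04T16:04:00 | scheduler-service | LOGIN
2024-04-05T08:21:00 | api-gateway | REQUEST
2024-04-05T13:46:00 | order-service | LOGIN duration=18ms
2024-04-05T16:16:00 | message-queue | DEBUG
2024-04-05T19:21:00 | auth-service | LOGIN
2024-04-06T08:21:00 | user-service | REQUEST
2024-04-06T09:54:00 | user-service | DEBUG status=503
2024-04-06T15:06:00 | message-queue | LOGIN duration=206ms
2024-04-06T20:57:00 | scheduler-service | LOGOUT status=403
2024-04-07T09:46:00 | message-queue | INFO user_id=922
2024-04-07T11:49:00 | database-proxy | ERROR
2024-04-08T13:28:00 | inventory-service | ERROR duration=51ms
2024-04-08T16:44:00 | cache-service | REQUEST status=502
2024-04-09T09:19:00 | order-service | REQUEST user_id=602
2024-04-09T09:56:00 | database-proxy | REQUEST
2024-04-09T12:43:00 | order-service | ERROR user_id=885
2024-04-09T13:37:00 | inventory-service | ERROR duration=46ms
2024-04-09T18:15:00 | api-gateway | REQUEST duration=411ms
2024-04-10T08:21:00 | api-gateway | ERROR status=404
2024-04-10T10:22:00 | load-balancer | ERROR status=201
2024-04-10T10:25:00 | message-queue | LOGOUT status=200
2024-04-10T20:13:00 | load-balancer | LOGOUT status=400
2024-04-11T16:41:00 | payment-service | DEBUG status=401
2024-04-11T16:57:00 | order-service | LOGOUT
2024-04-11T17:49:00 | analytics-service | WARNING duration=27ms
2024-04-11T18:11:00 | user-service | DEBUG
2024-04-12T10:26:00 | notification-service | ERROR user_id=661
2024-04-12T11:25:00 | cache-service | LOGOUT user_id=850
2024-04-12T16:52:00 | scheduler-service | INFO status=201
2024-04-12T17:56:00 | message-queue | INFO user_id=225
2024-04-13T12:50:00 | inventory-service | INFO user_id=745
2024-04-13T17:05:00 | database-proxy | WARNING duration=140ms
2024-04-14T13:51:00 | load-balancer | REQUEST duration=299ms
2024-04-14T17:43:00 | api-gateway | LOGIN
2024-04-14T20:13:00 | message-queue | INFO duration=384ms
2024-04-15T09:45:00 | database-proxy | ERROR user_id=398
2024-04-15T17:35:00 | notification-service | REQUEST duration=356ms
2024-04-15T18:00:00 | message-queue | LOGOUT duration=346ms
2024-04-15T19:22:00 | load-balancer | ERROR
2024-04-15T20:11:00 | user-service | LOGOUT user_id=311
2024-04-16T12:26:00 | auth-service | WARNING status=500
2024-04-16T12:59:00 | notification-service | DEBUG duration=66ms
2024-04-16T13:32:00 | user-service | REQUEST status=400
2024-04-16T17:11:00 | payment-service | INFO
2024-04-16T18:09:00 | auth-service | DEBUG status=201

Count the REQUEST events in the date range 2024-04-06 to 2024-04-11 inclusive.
5

To filter by date range:

1. Date range: 2024-04-06 through 2024-04-11, both dates inclusive
2. Filter for REQUEST events whose date falls in this range
3. Count matching events: 5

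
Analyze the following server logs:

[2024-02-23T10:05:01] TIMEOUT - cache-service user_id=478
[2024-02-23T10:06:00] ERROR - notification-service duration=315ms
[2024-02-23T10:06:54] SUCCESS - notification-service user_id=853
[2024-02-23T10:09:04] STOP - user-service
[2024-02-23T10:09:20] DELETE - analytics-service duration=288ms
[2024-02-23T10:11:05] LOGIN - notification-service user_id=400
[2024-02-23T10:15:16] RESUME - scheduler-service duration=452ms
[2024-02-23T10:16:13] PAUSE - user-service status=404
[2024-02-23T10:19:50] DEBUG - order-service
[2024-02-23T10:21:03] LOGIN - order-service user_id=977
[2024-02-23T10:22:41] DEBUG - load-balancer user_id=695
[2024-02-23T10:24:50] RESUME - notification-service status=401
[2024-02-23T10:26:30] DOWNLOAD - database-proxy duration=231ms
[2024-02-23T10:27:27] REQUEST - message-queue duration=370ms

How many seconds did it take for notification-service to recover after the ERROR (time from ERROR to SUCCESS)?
54

To calculate recovery time:

1. Find ERROR event for notification-service: 2024-02-23T10:06:00
2. Find next SUCCESS event for notification-service: 2024-02-23T10:06:54
3. Recovery time: 2024-02-23T10:06:54 - 2024-02-23T10:06:00 = 54 seconds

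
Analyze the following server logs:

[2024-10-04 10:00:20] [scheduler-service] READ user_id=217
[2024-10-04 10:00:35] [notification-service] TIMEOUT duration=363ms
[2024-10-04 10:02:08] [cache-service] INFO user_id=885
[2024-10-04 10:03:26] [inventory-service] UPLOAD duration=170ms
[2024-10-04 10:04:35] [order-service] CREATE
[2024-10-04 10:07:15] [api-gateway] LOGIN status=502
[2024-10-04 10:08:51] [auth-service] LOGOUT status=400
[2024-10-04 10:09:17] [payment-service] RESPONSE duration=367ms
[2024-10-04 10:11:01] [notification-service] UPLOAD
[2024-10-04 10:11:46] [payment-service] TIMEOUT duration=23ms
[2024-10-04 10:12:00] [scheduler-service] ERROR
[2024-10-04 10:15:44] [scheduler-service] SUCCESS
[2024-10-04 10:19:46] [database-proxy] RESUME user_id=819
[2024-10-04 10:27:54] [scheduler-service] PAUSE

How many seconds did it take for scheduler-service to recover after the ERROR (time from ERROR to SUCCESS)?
224

To calculate recovery time:

1. Find ERROR event for scheduler-service: 2024-10-04 10:12:00
2. Find next SUCCESS event for scheduler-service: 2024-10-04 10:15:44
3. Recovery time: 2024-10-04 10:15:44 - 2024-10-04 10:12:00 = 224 seconds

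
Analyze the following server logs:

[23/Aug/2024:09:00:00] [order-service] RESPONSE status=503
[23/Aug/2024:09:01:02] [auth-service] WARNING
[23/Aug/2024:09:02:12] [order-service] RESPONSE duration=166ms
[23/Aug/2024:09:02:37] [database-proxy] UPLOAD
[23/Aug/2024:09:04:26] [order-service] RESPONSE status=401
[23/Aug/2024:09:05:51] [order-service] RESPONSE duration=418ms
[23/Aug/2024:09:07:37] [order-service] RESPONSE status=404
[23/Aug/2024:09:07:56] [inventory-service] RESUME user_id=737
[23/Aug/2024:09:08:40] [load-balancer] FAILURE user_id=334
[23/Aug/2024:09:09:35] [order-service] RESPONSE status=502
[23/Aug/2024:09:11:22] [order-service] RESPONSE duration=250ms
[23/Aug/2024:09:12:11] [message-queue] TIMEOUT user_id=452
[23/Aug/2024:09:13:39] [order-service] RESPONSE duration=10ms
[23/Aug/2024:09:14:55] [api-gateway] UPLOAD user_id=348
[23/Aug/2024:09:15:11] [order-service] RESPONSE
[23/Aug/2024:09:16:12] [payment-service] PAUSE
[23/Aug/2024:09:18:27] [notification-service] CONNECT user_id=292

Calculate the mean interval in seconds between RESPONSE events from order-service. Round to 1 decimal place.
113.9

To calculate average interval:

1. Find all RESPONSE events for order-service in order
2. Calculate time gaps between consecutive events
3. Compute mean of gaps: 911 / 8 = 113.9 seconds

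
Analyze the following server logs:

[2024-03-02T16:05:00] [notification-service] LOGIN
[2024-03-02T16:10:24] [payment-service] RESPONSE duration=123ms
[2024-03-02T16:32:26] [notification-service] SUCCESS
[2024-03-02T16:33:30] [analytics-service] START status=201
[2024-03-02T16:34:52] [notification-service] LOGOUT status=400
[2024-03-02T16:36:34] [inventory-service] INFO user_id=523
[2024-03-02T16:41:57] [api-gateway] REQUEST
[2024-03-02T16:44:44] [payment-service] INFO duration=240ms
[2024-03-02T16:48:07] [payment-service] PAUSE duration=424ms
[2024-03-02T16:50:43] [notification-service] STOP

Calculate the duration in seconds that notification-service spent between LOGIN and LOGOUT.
1792

To calculate state duration:

1. Find LOGIN event for notification-service: 2024-03-02T16:05:00
2. Find LOGOUT event for notification-service: 2024-03-02T16:34:52
3. Calculate duration: 2024-03-02T16:34:52 - 2024-03-02T16:05:00 = 1792 seconds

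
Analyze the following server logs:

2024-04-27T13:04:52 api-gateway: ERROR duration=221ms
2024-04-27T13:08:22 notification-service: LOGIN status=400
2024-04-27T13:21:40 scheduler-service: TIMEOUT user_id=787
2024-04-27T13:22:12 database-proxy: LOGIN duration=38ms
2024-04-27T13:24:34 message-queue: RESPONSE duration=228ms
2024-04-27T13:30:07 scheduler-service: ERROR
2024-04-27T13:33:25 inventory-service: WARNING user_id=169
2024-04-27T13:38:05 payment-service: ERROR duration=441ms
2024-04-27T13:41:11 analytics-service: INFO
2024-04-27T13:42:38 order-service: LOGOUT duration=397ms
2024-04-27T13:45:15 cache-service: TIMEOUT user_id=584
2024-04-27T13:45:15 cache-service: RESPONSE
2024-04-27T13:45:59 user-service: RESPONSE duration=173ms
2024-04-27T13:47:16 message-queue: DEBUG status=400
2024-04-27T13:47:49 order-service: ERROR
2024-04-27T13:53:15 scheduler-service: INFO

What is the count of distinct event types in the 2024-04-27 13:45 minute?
2

To count unique event types:

1. Filter events in the minute starting at 2024-04-27 13:45
2. Extract event types from matching entries
3. Count unique types: 2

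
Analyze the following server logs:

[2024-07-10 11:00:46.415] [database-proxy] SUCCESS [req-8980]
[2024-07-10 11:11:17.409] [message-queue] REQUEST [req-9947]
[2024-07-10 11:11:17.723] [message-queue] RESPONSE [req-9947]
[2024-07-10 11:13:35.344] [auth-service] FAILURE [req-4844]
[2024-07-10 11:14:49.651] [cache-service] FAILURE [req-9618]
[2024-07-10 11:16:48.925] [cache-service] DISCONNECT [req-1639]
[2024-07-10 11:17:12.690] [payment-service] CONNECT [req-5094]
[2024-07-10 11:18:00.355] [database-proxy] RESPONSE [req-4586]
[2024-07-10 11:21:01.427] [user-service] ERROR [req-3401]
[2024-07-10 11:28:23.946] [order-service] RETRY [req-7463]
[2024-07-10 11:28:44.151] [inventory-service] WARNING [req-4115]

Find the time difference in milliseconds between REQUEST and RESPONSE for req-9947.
314

To calculate latency:

1. Find REQUEST with id req-9947: 2024-07-10 11:11:17.409
2. Find RESPONSE with id req-9947: 2024-07-10 11:11:17.723
3. Latency: 2024-07-10 11:11:17.723 - 2024-07-10 11:11:17.409 = 314ms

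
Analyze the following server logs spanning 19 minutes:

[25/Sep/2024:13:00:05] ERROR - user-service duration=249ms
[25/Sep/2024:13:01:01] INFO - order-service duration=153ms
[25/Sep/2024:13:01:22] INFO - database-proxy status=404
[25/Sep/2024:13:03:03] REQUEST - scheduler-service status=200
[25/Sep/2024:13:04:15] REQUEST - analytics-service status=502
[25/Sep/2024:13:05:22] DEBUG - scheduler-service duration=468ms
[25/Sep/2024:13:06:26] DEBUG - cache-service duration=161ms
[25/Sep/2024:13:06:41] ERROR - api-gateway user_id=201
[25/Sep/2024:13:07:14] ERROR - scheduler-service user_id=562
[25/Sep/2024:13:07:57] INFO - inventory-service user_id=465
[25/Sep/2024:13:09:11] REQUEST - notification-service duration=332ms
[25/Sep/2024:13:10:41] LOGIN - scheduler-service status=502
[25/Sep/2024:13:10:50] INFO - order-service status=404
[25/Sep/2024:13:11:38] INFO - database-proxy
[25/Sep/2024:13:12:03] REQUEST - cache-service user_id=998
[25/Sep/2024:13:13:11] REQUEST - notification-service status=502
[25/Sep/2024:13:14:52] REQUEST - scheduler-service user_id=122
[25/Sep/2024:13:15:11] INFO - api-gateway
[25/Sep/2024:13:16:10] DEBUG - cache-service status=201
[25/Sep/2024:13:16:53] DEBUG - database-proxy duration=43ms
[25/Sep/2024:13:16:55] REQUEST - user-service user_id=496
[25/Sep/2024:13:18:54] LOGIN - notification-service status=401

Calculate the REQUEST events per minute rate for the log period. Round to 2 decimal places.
0.37

To calculate the rate:

1. Count total REQUEST events: 7
2. Total time period: 19 minutes
3. Rate = 7 / 19 = 0.37 events per minute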